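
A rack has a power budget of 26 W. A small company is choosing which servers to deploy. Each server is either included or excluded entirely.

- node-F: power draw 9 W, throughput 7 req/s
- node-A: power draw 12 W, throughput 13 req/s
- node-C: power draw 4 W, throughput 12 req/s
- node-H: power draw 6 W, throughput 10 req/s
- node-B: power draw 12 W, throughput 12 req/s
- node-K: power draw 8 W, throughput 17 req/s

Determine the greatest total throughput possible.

Allowing fractional choices, the relaxed optimum would be about 47.7, but servers are indivisible.
node-A + node-C + node-K: power draw 12 + 4 + 8 = 24 ≤ 26, throughput 13 + 12 + 17 = 42.
node-C + node-B + node-K: power draw 4 + 12 + 8 = 24 ≤ 26, throughput 12 + 12 + 17 = 41.
node-A + node-H + node-K: power draw 12 + 6 + 8 = 26 ≤ 26, throughput 13 + 10 + 17 = 40.
Best is node-A, node-C, and node-K with total throughput 42.

42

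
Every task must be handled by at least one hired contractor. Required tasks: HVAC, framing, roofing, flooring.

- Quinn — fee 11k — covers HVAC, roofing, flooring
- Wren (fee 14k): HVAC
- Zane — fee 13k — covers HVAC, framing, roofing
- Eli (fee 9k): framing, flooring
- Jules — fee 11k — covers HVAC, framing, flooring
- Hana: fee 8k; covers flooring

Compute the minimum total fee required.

Choose Quinn and Eli: together they cover HVAC, framing, roofing, flooring — every task.
Total fee: 11 + 9 = 20.
No cover costs less than 20.

20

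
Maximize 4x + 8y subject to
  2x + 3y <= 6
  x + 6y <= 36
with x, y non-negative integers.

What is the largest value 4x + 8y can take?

16

(x,y)=(0,2): 2·0+3·2=6≤6, 1·0+6·2=12≤36, objective 16.
(x,y)=(1,1): 2·1+3·1=5≤6, 1·1+6·1=7≤36, objective 12.
Maximum is 16 at (x,y)=(0,2).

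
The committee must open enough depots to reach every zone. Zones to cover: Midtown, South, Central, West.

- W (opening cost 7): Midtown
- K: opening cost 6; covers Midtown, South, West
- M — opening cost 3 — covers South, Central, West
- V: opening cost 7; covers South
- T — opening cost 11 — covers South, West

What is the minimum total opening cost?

9

This is an integer covering problem.
Choose K and M: together they cover Midtown, South, Central, West — every zone.
Total opening cost: 6 + 3 = 9.
No cover costs less than 9.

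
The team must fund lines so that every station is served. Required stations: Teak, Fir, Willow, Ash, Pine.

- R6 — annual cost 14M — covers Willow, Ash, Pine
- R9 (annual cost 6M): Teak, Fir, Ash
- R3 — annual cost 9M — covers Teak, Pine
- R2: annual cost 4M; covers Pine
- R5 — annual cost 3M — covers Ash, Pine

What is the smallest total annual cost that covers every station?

This is an integer covering problem.
The greedy cost-per-new-station heuristic would pick R5, R9, and R6 for 23, but a cheaper cover exists.
Choose R6 and R9: together they cover Teak, Fir, Willow, Ash, Pine — every station.
Total annual cost: 14 + 6 = 20.
No cover costs less than 20.

20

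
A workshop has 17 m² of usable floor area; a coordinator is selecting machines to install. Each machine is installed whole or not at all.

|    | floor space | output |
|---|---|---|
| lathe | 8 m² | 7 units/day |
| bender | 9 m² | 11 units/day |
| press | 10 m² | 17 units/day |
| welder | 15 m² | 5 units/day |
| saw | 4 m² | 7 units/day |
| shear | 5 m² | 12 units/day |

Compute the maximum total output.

lathe + saw + shear: floor space 8 + 4 + 5 = 17 ≤ 17, output 7 + 7 + 12 = 26.
press + shear: floor space 10 + 5 = 15 ≤ 17, output 17 + 12 = 29.
Best is press and shear with total output 29.

29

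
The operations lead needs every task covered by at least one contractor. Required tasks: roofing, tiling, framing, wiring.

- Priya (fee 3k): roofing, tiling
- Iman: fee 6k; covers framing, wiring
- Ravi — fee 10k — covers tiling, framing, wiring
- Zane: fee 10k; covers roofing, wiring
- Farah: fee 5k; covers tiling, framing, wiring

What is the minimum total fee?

Choose Priya and Farah: together they cover roofing, tiling, framing, wiring — every task.
Total fee: 3 + 5 = 8.

8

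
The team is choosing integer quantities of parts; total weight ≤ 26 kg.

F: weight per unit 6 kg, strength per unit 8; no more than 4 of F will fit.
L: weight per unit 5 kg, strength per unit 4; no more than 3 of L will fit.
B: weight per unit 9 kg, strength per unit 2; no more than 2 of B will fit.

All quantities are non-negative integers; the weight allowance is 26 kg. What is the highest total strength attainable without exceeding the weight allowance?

3×F and 1×L: weight 23 ≤ 26, strength 3·8 + 1·4 = 28.
4×F: weight 24 ≤ 26, strength 4·8 = 32.
Best is 32.

32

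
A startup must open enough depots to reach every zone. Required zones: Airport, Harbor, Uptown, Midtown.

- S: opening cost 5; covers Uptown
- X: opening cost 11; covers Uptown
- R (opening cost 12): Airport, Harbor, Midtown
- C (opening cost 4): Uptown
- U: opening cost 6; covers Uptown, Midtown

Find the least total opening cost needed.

The greedy cost-per-new-zone heuristic would pick U and R for 18, but a cheaper cover exists.
Choose R and C: together they cover Airport, Harbor, Uptown, Midtown — every zone.
Total opening cost: 12 + 4 = 16.
No cover costs less than 16.

16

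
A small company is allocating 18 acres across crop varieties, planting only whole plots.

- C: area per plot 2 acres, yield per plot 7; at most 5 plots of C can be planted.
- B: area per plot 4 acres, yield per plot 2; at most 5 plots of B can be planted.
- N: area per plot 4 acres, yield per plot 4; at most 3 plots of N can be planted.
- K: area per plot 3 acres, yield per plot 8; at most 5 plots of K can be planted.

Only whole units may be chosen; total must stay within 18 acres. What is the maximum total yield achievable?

C has the best ratio (7/2); taking only C gives at most 5×7 = 35 (stopped by the supply cap of 5).
Mixing does better — 3×C and 4×K: area 18 ≤ 18, yield 3·7 + 4·8 = 53.

53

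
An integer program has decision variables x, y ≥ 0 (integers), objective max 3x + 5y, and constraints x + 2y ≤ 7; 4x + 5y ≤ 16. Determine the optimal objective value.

The continuous relaxation peaks at (0, 3.2) with value 16.00; rounding to a feasible lattice point costs some objective.
(x,y)=(0,3): 1·0+2·3=6≤7, 4·0+5·3=15≤16, objective 15.
(x,y)=(1,2): 1·1+2·2=5≤7, 4·1+5·2=14≤16, objective 13.
The best lattice point is (0,3), giving 15.

15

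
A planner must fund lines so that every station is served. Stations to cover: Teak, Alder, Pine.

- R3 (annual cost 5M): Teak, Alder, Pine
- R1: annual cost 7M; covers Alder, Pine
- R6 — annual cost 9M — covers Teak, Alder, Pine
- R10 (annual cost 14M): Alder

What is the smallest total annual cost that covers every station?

R3 alone covers Teak, Alder, Pine — every station.
Total annual cost: 5.
No cover costs less than 5.

5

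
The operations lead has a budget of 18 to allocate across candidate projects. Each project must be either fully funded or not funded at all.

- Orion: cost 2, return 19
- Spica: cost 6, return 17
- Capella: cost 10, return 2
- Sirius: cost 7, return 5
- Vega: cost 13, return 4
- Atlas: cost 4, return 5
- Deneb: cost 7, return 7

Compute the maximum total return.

Allowing fractional choices, the relaxed optimum would be about 47.0, but projects are indivisible.
Orion + Spica + Atlas: cost 2 + 6 + 4 = 12 ≤ 18, return 19 + 17 + 5 = 41.
Orion + Spica + Deneb: cost 2 + 6 + 7 = 15 ≤ 18, return 19 + 17 + 7 = 43.
Best is Orion, Spica, and Deneb with total return 43.

43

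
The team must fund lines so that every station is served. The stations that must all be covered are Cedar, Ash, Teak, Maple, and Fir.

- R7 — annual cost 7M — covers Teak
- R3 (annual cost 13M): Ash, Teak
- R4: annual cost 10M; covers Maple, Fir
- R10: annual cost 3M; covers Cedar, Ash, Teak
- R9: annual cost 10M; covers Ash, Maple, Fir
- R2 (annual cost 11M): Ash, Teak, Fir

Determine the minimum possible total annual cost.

13

This is a weighted set-cover instance.
Choose R4 and R10: together they cover Cedar, Ash, Teak, Maple, Fir — every station.
Total annual cost: 10 + 3 = 13.
No cover costs less than 13.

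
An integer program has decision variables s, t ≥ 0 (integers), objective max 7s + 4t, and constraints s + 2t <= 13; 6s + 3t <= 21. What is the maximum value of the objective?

(s,t)=(1,5): 1·1+2·5=11≤13, 6·1+3·5=21≤21, objective 27.
(s,t)=(0,6): 1·0+2·6=12≤13, 6·0+3·6=18≤21, objective 24.
The best lattice point is (1,5), giving 27.

27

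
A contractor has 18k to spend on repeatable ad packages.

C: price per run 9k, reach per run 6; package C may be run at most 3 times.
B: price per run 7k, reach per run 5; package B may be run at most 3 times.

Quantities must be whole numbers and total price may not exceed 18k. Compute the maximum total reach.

12

This is a bounded integer knapsack.
1×C and 1×B: price 16 ≤ 18, reach 1·6 + 1·5 = 11.
2×C: price 18 ≤ 18, reach 2·6 = 12.
Best is 12.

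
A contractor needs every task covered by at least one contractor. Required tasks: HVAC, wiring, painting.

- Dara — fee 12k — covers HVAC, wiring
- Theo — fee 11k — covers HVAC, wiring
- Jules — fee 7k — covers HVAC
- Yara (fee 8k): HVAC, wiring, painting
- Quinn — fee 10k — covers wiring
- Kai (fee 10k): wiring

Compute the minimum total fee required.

Yara alone covers HVAC, wiring, painting — every task.
Total fee: 8.
No cover costs less than 8.

8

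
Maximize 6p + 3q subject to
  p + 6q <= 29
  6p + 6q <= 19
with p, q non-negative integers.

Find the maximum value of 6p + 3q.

Relaxing integrality, the LP optimum is 19.00 at (p,q) = (3.17, 0), which is not an integer point.
(p,q)=(3,0): 1·3+6·0=3≤29, 6·3+6·0=18≤19, objective 18.
(p,q)=(2,1): 1·2+6·1=8≤29, 6·2+6·1=18≤19, objective 15.
No feasible integer point exceeds 18.

18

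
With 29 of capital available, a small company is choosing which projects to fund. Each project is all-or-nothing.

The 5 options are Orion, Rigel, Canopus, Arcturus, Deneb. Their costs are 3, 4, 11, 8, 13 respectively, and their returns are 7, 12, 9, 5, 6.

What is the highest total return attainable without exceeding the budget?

33

Take Orion, Rigel, Canopus, and Arcturus: cost 3 + 4 + 11 + 8 = 26 ≤ 29, return 7 + 12 + 9 + 5 = 33.
No other feasible combination does better.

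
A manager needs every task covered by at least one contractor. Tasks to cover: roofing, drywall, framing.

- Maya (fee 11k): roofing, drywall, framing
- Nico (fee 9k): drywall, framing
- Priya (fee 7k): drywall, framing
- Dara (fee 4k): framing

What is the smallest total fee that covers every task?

The greedy cost-per-new-task heuristic would pick Priya and Maya for 18, but a cheaper cover exists.
Maya alone covers roofing, drywall, framing — every task.
Total fee: 11.
No cover costs less than 11.

11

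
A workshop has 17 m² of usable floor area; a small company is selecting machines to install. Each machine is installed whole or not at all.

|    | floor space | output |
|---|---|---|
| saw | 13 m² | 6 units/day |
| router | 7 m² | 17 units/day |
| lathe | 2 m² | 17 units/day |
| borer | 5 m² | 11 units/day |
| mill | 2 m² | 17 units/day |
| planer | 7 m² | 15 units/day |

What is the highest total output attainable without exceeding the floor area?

Take router, lathe, borer, and mill: floor space 7 + 2 + 5 + 2 = 16 ≤ 17, output 17 + 17 + 11 + 17 = 62.
No other feasible combination does better.

62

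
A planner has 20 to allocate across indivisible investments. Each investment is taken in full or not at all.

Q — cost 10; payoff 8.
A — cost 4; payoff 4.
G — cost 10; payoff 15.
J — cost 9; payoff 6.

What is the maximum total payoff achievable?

Treat it as a binary knapsack problem.
Allowing fractional choices, the relaxed optimum would be about 23.8, but investments are indivisible.
Q + G: cost 10 + 10 = 20 ≤ 20, payoff 8 + 15 = 23.
G + J: cost 10 + 9 = 19 ≤ 20, payoff 15 + 6 = 21.
Best is Q and G with total payoff 23.

23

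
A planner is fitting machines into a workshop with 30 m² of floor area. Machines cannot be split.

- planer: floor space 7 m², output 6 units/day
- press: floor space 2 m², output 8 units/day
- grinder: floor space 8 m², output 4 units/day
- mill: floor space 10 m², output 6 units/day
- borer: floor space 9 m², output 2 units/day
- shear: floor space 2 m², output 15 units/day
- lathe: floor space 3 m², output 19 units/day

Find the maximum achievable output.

54

Allowing fractional choices, the relaxed optimum would be about 57.0, but machines are indivisible.
press + grinder + mill + shear + lathe: floor space 2 + 8 + 10 + 2 + 3 = 25 ≤ 30, output 8 + 4 + 6 + 15 + 19 = 52.
planer + press + mill + shear + lathe: floor space 7 + 2 + 10 + 2 + 3 = 24 ≤ 30, output 6 + 8 + 6 + 15 + 19 = 54.
planer + press + grinder + shear + lathe: floor space 7 + 2 + 8 + 2 + 3 = 22 ≤ 30, output 6 + 8 + 4 + 15 + 19 = 52.
Best is planer, press, mill, shear, and lathe with total output 54.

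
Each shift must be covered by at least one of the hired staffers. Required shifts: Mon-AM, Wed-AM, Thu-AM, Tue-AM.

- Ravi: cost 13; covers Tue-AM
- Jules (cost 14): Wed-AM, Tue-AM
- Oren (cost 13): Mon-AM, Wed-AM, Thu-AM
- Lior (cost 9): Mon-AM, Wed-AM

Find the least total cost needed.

This is a weighted set-cover instance.
Choose Ravi and Oren: together they cover Mon-AM, Wed-AM, Thu-AM, Tue-AM — every shift.
Total cost: 13 + 13 = 26.
No cover costs less than 26.

26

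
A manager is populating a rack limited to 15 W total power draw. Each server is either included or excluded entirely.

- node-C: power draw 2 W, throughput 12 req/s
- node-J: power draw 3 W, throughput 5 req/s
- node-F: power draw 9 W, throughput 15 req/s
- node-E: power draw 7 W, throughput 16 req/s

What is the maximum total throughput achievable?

Take node-C, node-J, and node-E: power draw 2 + 3 + 7 = 12 ≤ 15, throughput 12 + 5 + 16 = 33.
No other feasible combination does better.

33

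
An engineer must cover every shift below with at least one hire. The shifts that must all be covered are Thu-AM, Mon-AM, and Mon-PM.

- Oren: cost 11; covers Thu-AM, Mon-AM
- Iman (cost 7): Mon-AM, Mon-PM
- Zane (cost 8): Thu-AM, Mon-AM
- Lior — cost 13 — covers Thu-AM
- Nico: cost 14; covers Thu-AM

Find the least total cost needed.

This is a weighted set-cover instance.
Choose Iman and Zane: together they cover Thu-AM, Mon-AM, Mon-PM — every shift.
Total cost: 7 + 8 = 15.
No cover costs less than 15.

15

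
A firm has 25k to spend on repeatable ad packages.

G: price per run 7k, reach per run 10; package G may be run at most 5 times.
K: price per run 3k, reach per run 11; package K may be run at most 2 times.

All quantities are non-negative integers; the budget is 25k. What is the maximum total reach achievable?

2×G and 2×K: price 20 ≤ 25, reach 2·10 + 2·11 = 42.
3×G and 1×K: price 24 ≤ 25, reach 3·10 + 1·11 = 41.
Best is 42.

42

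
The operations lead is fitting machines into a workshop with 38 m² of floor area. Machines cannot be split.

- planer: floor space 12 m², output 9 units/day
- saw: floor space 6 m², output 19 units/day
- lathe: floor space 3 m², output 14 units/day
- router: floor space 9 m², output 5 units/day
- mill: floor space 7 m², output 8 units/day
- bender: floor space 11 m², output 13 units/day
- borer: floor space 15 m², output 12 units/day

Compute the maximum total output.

59

Allowing fractional choices, the relaxed optimum would be about 62.8, but machines are indivisible.
saw + lathe + bender + borer: floor space 6 + 3 + 11 + 15 = 35 ≤ 38, output 19 + 14 + 13 + 12 = 58.
saw + lathe + router + mill + bender: floor space 6 + 3 + 9 + 7 + 11 = 36 ≤ 38, output 19 + 14 + 5 + 8 + 13 = 59.
Best is saw, lathe, router, mill, and bender with total output 59.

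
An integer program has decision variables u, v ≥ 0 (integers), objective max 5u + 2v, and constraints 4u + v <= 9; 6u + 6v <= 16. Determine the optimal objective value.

(u,v)=(2,0): 4·2+1·0=8≤9, 6·2+6·0=12≤16, objective 10.
(u,v)=(1,1): 4·1+1·1=5≤9, 6·1+6·1=12≤16, objective 7.
(u,v)=(1,0): 4·1+1·0=4≤9, 6·1+6·0=6≤16, objective 5.
Maximum is 10 at (u,v)=(2,0).

10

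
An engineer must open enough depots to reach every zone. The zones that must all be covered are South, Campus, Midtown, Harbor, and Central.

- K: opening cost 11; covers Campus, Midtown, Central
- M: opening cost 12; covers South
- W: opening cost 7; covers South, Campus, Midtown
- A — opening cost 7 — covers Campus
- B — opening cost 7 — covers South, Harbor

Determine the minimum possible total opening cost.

18

This is a weighted set-cover instance.
The greedy cost-per-new-zone heuristic would pick W, B, and K for 25, but a cheaper cover exists.
Choose K and B: together they cover South, Campus, Midtown, Harbor, Central — every zone.
Total opening cost: 11 + 7 = 18.
No cover costs less than 18.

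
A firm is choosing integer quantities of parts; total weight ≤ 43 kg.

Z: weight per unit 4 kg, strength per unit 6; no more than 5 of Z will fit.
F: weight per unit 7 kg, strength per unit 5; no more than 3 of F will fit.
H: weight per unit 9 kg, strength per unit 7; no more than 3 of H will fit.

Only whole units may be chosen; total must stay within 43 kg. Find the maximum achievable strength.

Take 5×Z, 2×F, and 1×H: weight 43 ≤ 43, strength 5·6 + 2·5 + 1·7 = 47.
Z has the best ratio (6/4) and is taken to its limit of 5; remaining capacity is filled optimally with the others.

47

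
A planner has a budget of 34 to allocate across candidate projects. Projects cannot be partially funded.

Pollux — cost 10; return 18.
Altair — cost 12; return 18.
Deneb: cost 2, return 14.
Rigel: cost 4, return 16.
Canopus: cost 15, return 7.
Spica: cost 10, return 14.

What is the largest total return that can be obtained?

66

Take Pollux, Altair, Deneb, and Rigel: cost 10 + 12 + 2 + 4 = 28 ≤ 34, return 18 + 18 + 14 + 16 = 66.
No other feasible combination does better.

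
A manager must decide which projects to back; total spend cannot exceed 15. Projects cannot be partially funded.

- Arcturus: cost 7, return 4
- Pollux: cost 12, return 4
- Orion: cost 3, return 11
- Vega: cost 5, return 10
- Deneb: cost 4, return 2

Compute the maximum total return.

Take Arcturus, Orion, and Vega: cost 7 + 3 + 5 = 15 ≤ 15, return 4 + 11 + 10 = 25.
No other feasible combination does better.

25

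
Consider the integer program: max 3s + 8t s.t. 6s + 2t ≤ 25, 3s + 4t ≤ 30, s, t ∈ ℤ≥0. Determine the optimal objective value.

56

Relaxing integrality, the LP optimum is 60.00 at (s,t) = (0, 7.5), which is not an integer point.
(s,t)=(0,7): 6·0+2·7=14≤25, 3·0+4·7=28≤30, objective 56.
(s,t)=(1,6): 6·1+2·6=18≤25, 3·1+4·6=27≤30, objective 51.
(s,t)=(0,6): 6·0+2·6=12≤25, 3·0+4·6=24≤30, objective 48.
No feasible integer point exceeds 56.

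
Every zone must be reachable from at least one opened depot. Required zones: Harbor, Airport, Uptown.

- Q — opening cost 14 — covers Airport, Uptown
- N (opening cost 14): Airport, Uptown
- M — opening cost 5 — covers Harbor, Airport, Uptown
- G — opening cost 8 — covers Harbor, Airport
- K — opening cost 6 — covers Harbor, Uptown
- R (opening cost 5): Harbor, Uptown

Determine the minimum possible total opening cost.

5

This is an integer covering problem.
M alone covers Harbor, Airport, Uptown — every zone.
Total opening cost: 5.
No cover costs less than 5.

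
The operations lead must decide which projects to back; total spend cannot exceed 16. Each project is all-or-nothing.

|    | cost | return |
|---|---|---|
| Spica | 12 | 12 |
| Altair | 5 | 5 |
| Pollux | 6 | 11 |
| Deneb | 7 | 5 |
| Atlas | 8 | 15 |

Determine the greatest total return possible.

Take Pollux and Atlas: cost 6 + 8 = 14 ≤ 16, return 11 + 15 = 26.
No other feasible combination does better.

26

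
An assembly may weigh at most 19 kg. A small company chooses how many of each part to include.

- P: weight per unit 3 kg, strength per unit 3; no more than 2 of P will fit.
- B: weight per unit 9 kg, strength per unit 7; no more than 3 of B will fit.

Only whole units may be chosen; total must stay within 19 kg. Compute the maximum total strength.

14

P has the best ratio (3/3); taking only P gives at most 2×3 = 6 (stopped by the supply cap of 2).
Mixing does better — 2×B: weight 18 ≤ 19, strength 2·7 = 14.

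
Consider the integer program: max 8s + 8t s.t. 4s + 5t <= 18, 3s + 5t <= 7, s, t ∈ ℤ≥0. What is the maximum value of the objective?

16

(s,t)=(2,0): 4·2+5·0=8≤18, 3·2+5·0=6≤7, objective 16.
(s,t)=(1,0): 4·1+5·0=4≤18, 3·1+5·0=3≤7, objective 8.
Maximum is 16 at (s,t)=(2,0).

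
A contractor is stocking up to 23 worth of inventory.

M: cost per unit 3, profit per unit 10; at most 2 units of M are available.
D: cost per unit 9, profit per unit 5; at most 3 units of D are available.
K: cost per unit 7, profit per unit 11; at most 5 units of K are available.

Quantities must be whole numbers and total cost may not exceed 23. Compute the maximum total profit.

M has the best ratio (10/3); taking only M gives at most 2×10 = 20 (stopped by the supply cap of 2).
Mixing does better — 2×M and 2×K: cost 20 ≤ 23, profit 2·10 + 2·11 = 42.

42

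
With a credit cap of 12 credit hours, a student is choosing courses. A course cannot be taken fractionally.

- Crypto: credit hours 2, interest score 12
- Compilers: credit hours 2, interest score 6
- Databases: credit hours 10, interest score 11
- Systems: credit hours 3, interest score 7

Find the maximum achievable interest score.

Take Crypto, Compilers, and Systems: credit hours 2 + 2 + 3 = 7 ≤ 12, interest score 12 + 6 + 7 = 25.
No other feasible combination does better.

25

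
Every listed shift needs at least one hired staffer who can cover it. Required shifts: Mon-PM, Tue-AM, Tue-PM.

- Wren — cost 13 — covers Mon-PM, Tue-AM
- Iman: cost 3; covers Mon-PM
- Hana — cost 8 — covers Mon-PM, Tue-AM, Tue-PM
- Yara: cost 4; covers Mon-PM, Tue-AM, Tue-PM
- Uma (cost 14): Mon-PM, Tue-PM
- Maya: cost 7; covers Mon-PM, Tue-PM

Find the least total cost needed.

4

Yara alone covers Mon-PM, Tue-AM, Tue-PM — every shift.
Total cost: 4.
No cover costs less than 4.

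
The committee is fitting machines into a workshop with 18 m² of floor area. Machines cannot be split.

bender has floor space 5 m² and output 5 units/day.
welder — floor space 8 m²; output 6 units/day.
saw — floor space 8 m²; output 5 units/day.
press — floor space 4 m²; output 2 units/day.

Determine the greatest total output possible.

bender + saw + press: floor space 5 + 8 + 4 = 17 ≤ 18, output 5 + 5 + 2 = 12.
bender + welder: floor space 5 + 8 = 13 ≤ 18, output 5 + 6 = 11.
bender + welder + press: floor space 5 + 8 + 4 = 17 ≤ 18, output 5 + 6 + 2 = 13.
Best is bender, welder, and press with total output 13.

13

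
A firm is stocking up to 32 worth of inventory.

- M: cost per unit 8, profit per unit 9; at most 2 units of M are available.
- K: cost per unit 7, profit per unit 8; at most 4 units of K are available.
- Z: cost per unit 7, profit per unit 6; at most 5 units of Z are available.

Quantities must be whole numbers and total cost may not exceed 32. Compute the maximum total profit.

34

1×M and 3×K: cost 29 ≤ 32, profit 1·9 + 3·8 = 33.
2×M and 2×K: cost 30 ≤ 32, profit 2·9 + 2·8 = 34.
Best is 34.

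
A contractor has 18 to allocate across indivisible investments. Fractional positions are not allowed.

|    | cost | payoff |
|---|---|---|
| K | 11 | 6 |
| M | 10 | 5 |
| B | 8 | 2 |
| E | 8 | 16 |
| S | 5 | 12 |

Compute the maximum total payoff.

28

Allowing fractional choices, the relaxed optimum would be about 30.7, but investments are indivisible.
E + S: cost 8 + 5 = 13 ≤ 18, payoff 16 + 12 = 28.
B + E: cost 8 + 8 = 16 ≤ 18, payoff 2 + 16 = 18.
M + E: cost 10 + 8 = 18 ≤ 18, payoff 5 + 16 = 21.
Best is E and S with total payoff 28.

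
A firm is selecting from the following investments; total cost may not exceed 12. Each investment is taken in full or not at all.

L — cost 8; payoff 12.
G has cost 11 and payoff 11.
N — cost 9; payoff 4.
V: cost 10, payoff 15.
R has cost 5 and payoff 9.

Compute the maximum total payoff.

V: cost 10 ≤ 12, payoff 15.
G: cost 11 ≤ 12, payoff 11.
L: cost 8 ≤ 12, payoff 12.
Best is V with total payoff 15.

15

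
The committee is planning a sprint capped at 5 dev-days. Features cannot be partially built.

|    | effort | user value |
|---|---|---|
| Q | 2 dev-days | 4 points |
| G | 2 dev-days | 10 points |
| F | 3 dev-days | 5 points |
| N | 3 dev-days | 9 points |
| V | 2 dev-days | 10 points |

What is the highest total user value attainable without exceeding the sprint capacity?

This is a 0-1 knapsack instance.
Allowing fractional choices, the relaxed optimum would be about 23.0, but features are indivisible.
G + N: effort 2 + 3 = 5 ≤ 5, user value 10 + 9 = 19.
G + V: effort 2 + 2 = 4 ≤ 5, user value 10 + 10 = 20.
Best is G and V with total user value 20.

20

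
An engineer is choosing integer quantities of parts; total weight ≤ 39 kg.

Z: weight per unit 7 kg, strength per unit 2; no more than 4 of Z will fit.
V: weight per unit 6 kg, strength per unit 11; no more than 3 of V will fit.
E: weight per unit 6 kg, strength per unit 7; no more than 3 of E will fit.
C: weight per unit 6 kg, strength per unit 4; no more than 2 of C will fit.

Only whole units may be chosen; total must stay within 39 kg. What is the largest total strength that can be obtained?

3×V, 2×E, and 1×C: weight 36 ≤ 39, strength 3·11 + 2·7 + 1·4 = 51.
3×V and 3×E: weight 36 ≤ 39, strength 3·11 + 3·7 = 54.
Best is 54.

54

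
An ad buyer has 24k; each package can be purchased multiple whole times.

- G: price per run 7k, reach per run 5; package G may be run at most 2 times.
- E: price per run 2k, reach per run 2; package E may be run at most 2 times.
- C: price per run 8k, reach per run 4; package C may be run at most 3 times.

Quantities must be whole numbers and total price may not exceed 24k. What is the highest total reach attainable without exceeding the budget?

2×G and 1×C: price 22 ≤ 24, reach 2·5 + 1·4 = 14.
2×G, 1×E, and 1×C: price 24 ≤ 24, reach 2·5 + 1·2 + 1·4 = 16.
Best is 16.

16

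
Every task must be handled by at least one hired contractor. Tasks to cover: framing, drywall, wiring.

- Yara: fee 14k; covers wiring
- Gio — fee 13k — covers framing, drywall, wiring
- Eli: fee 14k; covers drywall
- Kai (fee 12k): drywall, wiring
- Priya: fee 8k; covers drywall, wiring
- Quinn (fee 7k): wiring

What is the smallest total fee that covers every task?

13

This is a weighted set-cover instance.
Gio alone covers framing, drywall, wiring — every task.
Total fee: 13.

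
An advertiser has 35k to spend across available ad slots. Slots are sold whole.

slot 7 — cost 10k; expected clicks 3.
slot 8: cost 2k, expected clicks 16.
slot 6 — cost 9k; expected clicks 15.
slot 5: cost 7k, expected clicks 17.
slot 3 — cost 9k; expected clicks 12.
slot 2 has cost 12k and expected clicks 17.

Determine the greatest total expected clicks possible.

slot 8 + slot 5 + slot 3 + slot 2: cost 2 + 7 + 9 + 12 = 30 ≤ 35, expected clicks 16 + 17 + 12 + 17 = 62.
slot 8 + slot 6 + slot 5 + slot 2: cost 2 + 9 + 7 + 12 = 30 ≤ 35, expected clicks 16 + 15 + 17 + 17 = 65.
slot 8 + slot 6 + slot 5 + slot 3: cost 2 + 9 + 7 + 9 = 27 ≤ 35, expected clicks 16 + 15 + 17 + 12 = 60.
Best is slot 8, slot 6, slot 5, and slot 2 with total expected clicks 65.

65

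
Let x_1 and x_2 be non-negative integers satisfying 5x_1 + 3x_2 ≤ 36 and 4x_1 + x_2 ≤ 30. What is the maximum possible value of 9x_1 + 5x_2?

64

The continuous relaxation peaks at (7.2, 0) with value 64.80; rounding to a feasible lattice point costs some objective.
(x_1,x_2)=(6,2): 5·6+3·2=36≤36, 4·6+1·2=26≤30, objective 64.
(x_1,x_2)=(7,0): 5·7+3·0=35≤36, 4·7+1·0=28≤30, objective 63.
(x_1,x_2)=(5,3): 5·5+3·3=34≤36, 4·5+1·3=23≤30, objective 60.
No feasible integer point exceeds 64.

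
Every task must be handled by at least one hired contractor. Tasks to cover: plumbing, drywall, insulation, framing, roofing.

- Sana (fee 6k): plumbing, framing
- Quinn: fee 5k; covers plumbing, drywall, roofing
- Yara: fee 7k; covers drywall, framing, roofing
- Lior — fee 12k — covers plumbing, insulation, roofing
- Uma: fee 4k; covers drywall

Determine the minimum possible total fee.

Choose Yara and Lior: together they cover plumbing, drywall, insulation, framing, roofing — every task.
Total fee: 7 + 12 = 19.

19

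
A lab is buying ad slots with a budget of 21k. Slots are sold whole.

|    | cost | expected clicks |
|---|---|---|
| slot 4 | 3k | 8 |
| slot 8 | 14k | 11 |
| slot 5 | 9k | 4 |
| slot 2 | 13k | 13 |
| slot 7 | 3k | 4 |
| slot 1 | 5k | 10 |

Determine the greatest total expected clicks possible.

Treat it as a binary knapsack problem.
slot 2 + slot 7 + slot 1: cost 13 + 3 + 5 = 21 ≤ 21, expected clicks 13 + 4 + 10 = 27.
slot 4 + slot 2 + slot 1: cost 3 + 13 + 5 = 21 ≤ 21, expected clicks 8 + 13 + 10 = 31.
Best is slot 4, slot 2, and slot 1 with total expected clicks 31.

31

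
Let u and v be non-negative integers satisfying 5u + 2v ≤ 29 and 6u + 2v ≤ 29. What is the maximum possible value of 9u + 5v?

(u,v)=(0,14): 5·0+2·14=28≤29, 6·0+2·14=28≤29, objective 70.
(u,v)=(0,13): 5·0+2·13=26≤29, 6·0+2·13=26≤29, objective 65.
Maximum is 70 at (u,v)=(0,14).

70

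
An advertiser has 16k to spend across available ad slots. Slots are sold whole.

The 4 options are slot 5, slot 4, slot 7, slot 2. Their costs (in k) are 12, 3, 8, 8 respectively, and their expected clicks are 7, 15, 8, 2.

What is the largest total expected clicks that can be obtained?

Allowing fractional choices, the relaxed optimum would be about 25.9, but ad slots are indivisible.
slot 5 + slot 4: cost 12 + 3 = 15 ≤ 16, expected clicks 7 + 15 = 22.
slot 4 + slot 7: cost 3 + 8 = 11 ≤ 16, expected clicks 15 + 8 = 23.
slot 4 + slot 2: cost 3 + 8 = 11 ≤ 16, expected clicks 15 + 2 = 17.
Best is slot 4 and slot 7 with total expected clicks 23.

23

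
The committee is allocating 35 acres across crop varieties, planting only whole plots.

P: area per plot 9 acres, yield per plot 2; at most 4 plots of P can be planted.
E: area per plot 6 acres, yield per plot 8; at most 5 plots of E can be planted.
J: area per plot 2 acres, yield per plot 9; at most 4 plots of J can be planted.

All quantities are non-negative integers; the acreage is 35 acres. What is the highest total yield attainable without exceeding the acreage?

68

This is a bounded integer knapsack.
J has the best ratio (9/2); taking only J gives at most 4×9 = 36 (stopped by the supply cap of 4).
Mixing does better — 4×E and 4×J: area 32 ≤ 35, yield 4·8 + 4·9 = 68.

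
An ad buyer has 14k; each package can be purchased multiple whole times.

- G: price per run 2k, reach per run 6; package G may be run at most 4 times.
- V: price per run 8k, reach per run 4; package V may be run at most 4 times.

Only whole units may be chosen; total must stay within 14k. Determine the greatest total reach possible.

This is a bounded integer knapsack.
4×G: price 8 ≤ 14, reach 4·6 = 24.
3×G and 1×V: price 14 ≤ 14, reach 3·6 + 1·4 = 22.
Best is 24.

24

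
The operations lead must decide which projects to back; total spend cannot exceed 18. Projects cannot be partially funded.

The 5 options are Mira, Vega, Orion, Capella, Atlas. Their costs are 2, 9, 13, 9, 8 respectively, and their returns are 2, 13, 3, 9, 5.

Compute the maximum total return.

22

Mira + Vega: cost 2 + 9 = 11 ≤ 18, return 2 + 13 = 15.
Vega + Capella: cost 9 + 9 = 18 ≤ 18, return 13 + 9 = 22.
Vega + Atlas: cost 9 + 8 = 17 ≤ 18, return 13 + 5 = 18.
Best is Vega and Capella with total return 22.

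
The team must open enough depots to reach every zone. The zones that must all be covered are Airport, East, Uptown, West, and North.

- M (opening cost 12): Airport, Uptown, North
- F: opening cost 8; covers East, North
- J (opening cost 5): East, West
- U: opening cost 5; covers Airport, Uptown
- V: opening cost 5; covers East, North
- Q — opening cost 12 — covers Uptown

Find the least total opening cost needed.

15

This is a weighted set-cover instance.
Choose J, U, and V: together they cover Airport, East, Uptown, West, North — every zone.
Total opening cost: 5 + 5 + 5 = 15.
No cover costs less than 15.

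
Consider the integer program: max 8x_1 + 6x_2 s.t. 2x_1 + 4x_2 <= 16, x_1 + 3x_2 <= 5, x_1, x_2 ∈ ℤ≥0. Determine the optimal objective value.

40

(x_1,x_2)=(5,0): 2·5+4·0=10≤16, 1·5+3·0=5≤5, objective 40.
(x_1,x_2)=(4,0): 2·4+4·0=8≤16, 1·4+3·0=4≤5, objective 32.
The best lattice point is (5,0), giving 40.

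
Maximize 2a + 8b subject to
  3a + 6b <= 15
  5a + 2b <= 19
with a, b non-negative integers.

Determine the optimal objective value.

The continuous relaxation peaks at (0, 2.5) with value 20.00; rounding to a feasible lattice point costs some objective.
(a,b)=(1,2): 3·1+6·2=15≤15, 5·1+2·2=9≤19, objective 18.
(a,b)=(0,2): 3·0+6·2=12≤15, 5·0+2·2=4≤19, objective 16.
(a,b)=(2,1): 3·2+6·1=12≤15, 5·2+2·1=12≤19, objective 12.
No feasible integer point exceeds 18.

18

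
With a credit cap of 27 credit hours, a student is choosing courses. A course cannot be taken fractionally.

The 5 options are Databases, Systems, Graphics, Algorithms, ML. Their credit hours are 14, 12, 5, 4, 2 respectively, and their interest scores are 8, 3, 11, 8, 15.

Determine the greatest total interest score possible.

42

Allowing fractional choices, the relaxed optimum would be about 42.5, but courses are indivisible.
Graphics + Algorithms + ML: credit hours 5 + 4 + 2 = 11 ≤ 27, interest score 11 + 8 + 15 = 34.
Databases + Graphics + Algorithms + ML: credit hours 14 + 5 + 4 + 2 = 25 ≤ 27, interest score 8 + 11 + 8 + 15 = 42.
Systems + Graphics + Algorithms + ML: credit hours 12 + 5 + 4 + 2 = 23 ≤ 27, interest score 3 + 11 + 8 + 15 = 37.
Best is Databases, Graphics, Algorithms, and ML with total interest score 42.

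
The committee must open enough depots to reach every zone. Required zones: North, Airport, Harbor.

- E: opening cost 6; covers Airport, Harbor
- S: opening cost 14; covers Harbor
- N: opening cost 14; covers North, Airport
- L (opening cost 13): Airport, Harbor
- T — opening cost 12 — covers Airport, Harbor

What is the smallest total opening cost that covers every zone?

20

This is a weighted set-cover instance.
Choose E and N: together they cover North, Airport, Harbor — every zone.
Total opening cost: 6 + 14 = 20.
No cover costs less than 20.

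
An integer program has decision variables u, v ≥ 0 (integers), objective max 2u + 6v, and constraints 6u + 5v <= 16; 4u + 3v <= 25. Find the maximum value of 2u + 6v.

Relaxing integrality, the LP optimum is 19.20 at (u,v) = (0, 3.2), which is not an integer point.
(u,v)=(0,3): 6·0+5·3=15≤16, 4·0+3·3=9≤25, objective 18.
(u,v)=(1,2): 6·1+5·2=16≤16, 4·1+3·2=10≤25, objective 14.
(u,v)=(0,2): 6·0+5·2=10≤16, 4·0+3·2=6≤25, objective 12.
The best lattice point is (0,3), giving 18.

18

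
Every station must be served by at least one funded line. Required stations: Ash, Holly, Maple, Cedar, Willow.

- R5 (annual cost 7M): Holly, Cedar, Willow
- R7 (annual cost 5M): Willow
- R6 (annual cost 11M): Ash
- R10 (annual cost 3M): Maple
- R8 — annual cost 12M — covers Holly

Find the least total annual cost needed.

21

Choose R5, R6, and R10: together they cover Ash, Holly, Maple, Cedar, Willow — every station.
Total annual cost: 7 + 11 + 3 = 21.
No cover costs less than 21.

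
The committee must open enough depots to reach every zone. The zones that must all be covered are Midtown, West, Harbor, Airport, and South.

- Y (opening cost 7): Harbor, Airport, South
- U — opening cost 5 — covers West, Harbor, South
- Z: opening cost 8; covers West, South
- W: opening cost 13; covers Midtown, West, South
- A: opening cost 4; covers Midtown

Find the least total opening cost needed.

16

Choose Y, U, and A: together they cover Midtown, West, Harbor, Airport, South — every zone.
Total opening cost: 7 + 5 + 4 = 16.
No cover costs less than 16.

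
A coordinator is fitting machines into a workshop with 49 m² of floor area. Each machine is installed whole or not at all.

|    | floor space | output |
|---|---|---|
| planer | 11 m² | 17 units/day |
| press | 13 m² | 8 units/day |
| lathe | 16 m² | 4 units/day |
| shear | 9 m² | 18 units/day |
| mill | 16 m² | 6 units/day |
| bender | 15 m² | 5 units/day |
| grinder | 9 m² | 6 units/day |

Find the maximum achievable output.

49

Treat it as a binary knapsack problem.
Allowing fractional choices, the relaxed optimum would be about 51.6, but machines are indivisible.
planer + press + shear + grinder: floor space 11 + 13 + 9 + 9 = 42 ≤ 49, output 17 + 8 + 18 + 6 = 49.
planer + press + shear + bender: floor space 11 + 13 + 9 + 15 = 48 ≤ 49, output 17 + 8 + 18 + 5 = 48.
planer + press + shear + mill: floor space 11 + 13 + 9 + 16 = 49 ≤ 49, output 17 + 8 + 18 + 6 = 49.
The maximum output is 49; one optimal choice is planer, press, shear, and grinder.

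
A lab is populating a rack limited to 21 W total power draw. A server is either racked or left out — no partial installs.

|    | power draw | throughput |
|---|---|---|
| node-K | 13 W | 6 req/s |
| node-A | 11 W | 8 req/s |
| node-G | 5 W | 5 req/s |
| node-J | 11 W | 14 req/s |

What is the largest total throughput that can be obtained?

Take node-G and node-J: power draw 5 + 11 = 16 ≤ 21, throughput 5 + 14 = 19.
No other feasible combination does better.

19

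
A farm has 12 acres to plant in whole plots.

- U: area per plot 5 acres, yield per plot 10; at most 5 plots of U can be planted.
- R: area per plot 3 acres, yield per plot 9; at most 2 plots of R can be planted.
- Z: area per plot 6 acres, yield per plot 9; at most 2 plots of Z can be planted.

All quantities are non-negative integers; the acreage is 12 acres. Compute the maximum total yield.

28

2×R and 1×Z: area 12 ≤ 12, yield 2·9 + 1·9 = 27.
1×U and 2×R: area 11 ≤ 12, yield 1·10 + 2·9 = 28.
Best is 28.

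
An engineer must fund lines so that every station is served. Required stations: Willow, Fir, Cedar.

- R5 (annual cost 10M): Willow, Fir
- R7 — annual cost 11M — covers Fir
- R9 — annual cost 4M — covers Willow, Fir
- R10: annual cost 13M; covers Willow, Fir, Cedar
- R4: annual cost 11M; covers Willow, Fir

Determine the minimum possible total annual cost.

13

This is an integer covering problem.
The greedy cost-per-new-station heuristic would pick R9 and R10 for 17, but a cheaper cover exists.
R10 alone covers Willow, Fir, Cedar — every station.
Total annual cost: 13.
No cover costs less than 13.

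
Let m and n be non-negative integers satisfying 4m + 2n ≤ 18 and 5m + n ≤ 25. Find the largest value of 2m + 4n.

(m,n)=(0,9): 4·0+2·9=18≤18, 5·0+1·9=9≤25, objective 36.
(m,n)=(0,8): 4·0+2·8=16≤18, 5·0+1·8=8≤25, objective 32.
The best lattice point is (0,9), giving 36.

36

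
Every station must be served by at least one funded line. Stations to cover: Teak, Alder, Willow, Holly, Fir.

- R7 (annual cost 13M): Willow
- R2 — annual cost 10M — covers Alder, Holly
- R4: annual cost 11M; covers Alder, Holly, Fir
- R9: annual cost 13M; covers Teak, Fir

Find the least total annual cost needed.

The greedy cost-per-new-station heuristic would pick R4, R7, and R9 for 37, but a cheaper cover exists.
Choose R7, R2, and R9: together they cover Teak, Alder, Willow, Holly, Fir — every station.
Total annual cost: 13 + 10 + 13 = 36.
No cover costs less than 36.

36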